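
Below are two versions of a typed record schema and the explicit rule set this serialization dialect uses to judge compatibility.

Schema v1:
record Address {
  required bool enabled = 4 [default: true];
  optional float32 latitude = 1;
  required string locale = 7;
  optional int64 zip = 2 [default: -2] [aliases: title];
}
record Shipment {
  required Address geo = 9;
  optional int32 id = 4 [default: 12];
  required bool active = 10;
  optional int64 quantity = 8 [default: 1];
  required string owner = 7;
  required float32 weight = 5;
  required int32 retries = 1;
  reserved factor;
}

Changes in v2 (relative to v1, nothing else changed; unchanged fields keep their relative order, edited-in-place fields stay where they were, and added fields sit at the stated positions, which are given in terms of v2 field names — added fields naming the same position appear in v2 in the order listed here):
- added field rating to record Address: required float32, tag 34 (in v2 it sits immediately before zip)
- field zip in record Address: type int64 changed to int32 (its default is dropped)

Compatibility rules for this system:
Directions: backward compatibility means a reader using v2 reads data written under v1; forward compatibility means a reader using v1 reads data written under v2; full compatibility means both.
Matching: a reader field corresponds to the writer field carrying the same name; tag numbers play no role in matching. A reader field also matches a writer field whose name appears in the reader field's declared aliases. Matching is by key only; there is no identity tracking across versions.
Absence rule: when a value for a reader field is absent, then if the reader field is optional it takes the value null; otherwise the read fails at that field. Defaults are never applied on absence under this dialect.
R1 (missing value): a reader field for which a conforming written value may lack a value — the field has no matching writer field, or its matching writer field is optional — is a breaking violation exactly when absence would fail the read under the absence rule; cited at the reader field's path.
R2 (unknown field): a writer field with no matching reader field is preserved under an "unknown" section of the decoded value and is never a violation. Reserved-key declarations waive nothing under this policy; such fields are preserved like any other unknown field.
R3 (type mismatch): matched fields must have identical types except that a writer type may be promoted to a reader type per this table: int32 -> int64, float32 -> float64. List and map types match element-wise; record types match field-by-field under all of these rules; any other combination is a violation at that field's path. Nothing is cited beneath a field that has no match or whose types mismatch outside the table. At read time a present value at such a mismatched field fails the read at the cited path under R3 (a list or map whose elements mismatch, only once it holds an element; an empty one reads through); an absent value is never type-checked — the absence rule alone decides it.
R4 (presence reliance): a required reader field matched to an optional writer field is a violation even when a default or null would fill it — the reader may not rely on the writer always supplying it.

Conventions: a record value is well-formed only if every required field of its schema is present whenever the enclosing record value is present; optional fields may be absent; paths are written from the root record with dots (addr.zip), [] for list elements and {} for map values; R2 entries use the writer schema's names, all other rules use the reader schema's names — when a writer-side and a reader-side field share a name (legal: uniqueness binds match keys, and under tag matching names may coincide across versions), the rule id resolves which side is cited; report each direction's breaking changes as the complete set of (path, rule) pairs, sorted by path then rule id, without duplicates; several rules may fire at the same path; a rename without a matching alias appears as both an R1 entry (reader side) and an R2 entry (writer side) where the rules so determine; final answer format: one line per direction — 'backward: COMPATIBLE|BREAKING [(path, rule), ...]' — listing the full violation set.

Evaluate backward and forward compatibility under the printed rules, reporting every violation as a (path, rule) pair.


backward: BREAKING [(geo.rating, R1), (geo.zip, R3)]; forward: COMPATIBLE []

the writer's type comes first in each Shipment pair
backward on Shipment — v2 reading data written by v1:
  geo: Address -> Address, writer required; from geo
  id: int32 -> int32, writer optional; from id
  active: bool -> bool, writer required; from active
  quantity: int64 -> int64, writer optional; from quantity
  owner: string -> string, writer required; from owner
  weight: float32 -> float32, writer required; from weight
  retries: int32 -> int32, writer required; from retries
  geo.enabled: bool -> bool, writer required; from geo.enabled
  geo.latitude: float32 -> float32, writer optional; from geo.latitude
  geo.locale: string -> string, writer required; from geo.locale
  no writer field matches reader geo.rating
  geo.zip: int64 -> int32, writer optional; from geo.zip
  rule R1 violated at geo.rating
  rule R3 violated at geo.zip
  => 2 violation(s): backward is BREAKING for Shipment
forward on Shipment — v1 reading data written by v2:
  geo: Address -> Address, writer required; from geo
  id: int32 -> int32, writer optional; from id
  active: bool -> bool, writer required; from active
  quantity: int64 -> int64, writer optional; from quantity
  owner: string -> string, writer required; from owner
  weight: float32 -> float32, writer required; from weight
  retries: int32 -> int32, writer required; from retries
  geo.enabled: bool -> bool, writer required; from geo.enabled
  geo.latitude: float32 -> float32, writer optional; from geo.latitude
  geo.locale: string -> string, writer required; from geo.locale
  geo.zip: int32 -> int64, writer optional; from geo.zip
  writer geo.rating: unknown to reader
  => forward verdict for Shipment: COMPATIBLE, no violations


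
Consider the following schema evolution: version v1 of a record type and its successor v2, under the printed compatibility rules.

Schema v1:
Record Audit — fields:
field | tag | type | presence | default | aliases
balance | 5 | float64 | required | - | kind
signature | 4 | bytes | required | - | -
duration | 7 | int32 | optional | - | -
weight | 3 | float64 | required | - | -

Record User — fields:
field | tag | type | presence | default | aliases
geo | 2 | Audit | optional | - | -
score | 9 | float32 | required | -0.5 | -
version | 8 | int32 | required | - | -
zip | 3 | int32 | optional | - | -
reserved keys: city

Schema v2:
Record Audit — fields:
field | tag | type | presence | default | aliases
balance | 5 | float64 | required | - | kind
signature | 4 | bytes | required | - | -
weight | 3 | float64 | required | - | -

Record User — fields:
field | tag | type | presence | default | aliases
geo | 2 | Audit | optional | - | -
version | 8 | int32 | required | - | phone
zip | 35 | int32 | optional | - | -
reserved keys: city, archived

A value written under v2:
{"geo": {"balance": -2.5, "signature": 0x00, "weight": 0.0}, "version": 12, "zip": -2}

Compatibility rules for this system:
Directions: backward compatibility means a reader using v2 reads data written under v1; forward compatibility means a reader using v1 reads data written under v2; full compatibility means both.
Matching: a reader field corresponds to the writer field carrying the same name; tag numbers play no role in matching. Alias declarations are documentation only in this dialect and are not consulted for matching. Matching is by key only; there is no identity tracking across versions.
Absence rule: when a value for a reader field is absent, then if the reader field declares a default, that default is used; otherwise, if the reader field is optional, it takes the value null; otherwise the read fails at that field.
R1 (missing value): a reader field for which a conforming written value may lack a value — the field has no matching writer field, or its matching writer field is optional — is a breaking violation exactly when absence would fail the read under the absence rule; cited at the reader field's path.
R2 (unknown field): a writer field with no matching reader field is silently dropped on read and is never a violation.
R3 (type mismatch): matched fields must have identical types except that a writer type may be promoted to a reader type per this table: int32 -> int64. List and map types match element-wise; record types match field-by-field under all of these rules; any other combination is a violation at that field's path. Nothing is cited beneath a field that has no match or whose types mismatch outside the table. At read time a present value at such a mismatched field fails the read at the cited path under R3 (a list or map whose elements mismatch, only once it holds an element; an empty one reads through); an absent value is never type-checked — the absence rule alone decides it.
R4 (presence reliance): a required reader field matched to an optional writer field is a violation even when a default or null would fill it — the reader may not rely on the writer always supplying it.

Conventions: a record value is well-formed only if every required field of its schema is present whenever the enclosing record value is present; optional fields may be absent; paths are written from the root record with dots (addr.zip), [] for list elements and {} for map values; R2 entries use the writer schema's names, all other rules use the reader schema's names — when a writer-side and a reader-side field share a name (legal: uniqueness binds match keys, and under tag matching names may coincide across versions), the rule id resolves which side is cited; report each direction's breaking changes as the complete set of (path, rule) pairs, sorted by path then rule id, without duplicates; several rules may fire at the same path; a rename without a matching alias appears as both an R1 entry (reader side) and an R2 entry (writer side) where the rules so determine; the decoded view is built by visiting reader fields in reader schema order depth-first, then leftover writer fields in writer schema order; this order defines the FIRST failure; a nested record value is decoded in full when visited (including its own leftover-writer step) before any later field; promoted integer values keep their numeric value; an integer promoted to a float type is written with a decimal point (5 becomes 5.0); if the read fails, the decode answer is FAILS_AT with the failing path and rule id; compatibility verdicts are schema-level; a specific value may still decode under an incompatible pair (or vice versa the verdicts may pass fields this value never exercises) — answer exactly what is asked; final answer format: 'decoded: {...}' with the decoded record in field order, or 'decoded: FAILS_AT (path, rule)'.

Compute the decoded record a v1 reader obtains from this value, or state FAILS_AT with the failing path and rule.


decoded: {"geo": {"balance": -2.5, "signature": 0x00, "duration": null, "weight": 0.0}, "score": -0.5, "version": 12, "zip": -2}

arrows below run writer -> reader for User
migrating the User value to v1:
  geo.balance := -2.5
  geo.signature := 0x00
  geo.duration := null (absent, optional -> null)
  geo.weight := 0.0
  score := -0.5 (absent -> default)
  version := 12
  zip := -2
  => decoded: {"geo": {"balance": -2.5, "signature": 0x00, "duration": null, "weight": 0.0}, "score": -0.5, "version": 12, "zip": -2}
the other User changes do not affect what is asked:
  removed field duration from record Audit -> no rule fires on it and the decoded User view is identical with or without it
  removed field score from record User -> no rule fires on it and the decoded User view is identical with or without it
  field zip in record User: tag 3 changed to 35 -> no rule fires on it and the decoded User view is identical with or without it


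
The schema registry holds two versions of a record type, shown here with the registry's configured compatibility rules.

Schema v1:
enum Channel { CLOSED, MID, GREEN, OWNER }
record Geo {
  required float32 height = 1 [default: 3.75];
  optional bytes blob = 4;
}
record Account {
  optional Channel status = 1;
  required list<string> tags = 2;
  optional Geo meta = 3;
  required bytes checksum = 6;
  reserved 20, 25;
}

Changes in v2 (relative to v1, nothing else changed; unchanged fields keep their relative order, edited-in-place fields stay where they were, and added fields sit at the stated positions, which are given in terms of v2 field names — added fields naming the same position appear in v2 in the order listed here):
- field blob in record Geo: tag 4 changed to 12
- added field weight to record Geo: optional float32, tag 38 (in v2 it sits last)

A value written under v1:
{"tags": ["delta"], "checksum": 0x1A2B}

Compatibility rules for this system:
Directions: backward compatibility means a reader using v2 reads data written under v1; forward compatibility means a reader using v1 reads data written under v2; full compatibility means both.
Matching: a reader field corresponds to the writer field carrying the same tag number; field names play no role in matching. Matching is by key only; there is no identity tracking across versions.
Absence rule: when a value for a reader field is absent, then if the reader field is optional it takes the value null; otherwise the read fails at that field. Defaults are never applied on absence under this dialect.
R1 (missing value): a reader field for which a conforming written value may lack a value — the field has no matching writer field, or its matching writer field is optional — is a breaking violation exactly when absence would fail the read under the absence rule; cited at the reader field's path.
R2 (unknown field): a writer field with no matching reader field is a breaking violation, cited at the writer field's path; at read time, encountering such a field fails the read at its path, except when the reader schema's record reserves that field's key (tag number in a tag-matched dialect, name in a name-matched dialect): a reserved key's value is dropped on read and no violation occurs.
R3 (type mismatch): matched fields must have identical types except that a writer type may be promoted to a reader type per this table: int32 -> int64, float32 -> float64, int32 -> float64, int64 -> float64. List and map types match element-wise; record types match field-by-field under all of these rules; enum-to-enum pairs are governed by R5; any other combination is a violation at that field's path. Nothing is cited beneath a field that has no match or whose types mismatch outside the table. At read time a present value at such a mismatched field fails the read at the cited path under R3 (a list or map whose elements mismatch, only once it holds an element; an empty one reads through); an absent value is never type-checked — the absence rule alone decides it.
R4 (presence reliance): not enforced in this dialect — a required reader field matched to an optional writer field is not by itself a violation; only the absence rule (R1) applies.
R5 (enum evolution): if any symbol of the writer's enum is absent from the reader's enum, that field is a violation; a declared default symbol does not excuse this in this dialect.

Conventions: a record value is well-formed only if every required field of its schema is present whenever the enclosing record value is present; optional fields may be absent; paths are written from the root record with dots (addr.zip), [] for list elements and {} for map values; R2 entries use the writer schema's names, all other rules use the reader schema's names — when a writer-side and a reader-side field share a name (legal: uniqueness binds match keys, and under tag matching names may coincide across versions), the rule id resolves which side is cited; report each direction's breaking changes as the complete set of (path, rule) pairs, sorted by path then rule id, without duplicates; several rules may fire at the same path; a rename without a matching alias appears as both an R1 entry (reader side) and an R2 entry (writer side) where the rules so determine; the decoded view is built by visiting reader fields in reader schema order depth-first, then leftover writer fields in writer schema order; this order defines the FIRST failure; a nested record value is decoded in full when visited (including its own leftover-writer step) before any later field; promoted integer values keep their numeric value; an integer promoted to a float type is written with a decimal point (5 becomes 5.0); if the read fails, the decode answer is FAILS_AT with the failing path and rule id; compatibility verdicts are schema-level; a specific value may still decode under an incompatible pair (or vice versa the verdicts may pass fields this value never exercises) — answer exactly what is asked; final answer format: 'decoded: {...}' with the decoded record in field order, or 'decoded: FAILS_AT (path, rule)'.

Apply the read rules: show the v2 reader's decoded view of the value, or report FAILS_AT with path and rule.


arrows below run writer -> reader for Account
decoding the Account value with the v2 reader:
  status := null (absent, optional -> null)
  tags := ["delta"]
  meta := null (absent, optional -> null)
  checksum := 0x1A2B
  => decoded: {"status": null, "tags": ["delta"], "meta": null, "checksum": 0x1A2B}
the other Account changes do not affect what is asked:
  field blob in record Geo: tag 4 changed to 12 -> a verdict-level change on Account — the shown value reads the same
  added field weight to record Geo: optional float32, tag 38 (in v2 it sits last) -> a verdict-level change on Account — the shown value reads the same

decoded: {"status": null, "tags": ["delta"], "meta": null, "checksum": 0x1A2B}


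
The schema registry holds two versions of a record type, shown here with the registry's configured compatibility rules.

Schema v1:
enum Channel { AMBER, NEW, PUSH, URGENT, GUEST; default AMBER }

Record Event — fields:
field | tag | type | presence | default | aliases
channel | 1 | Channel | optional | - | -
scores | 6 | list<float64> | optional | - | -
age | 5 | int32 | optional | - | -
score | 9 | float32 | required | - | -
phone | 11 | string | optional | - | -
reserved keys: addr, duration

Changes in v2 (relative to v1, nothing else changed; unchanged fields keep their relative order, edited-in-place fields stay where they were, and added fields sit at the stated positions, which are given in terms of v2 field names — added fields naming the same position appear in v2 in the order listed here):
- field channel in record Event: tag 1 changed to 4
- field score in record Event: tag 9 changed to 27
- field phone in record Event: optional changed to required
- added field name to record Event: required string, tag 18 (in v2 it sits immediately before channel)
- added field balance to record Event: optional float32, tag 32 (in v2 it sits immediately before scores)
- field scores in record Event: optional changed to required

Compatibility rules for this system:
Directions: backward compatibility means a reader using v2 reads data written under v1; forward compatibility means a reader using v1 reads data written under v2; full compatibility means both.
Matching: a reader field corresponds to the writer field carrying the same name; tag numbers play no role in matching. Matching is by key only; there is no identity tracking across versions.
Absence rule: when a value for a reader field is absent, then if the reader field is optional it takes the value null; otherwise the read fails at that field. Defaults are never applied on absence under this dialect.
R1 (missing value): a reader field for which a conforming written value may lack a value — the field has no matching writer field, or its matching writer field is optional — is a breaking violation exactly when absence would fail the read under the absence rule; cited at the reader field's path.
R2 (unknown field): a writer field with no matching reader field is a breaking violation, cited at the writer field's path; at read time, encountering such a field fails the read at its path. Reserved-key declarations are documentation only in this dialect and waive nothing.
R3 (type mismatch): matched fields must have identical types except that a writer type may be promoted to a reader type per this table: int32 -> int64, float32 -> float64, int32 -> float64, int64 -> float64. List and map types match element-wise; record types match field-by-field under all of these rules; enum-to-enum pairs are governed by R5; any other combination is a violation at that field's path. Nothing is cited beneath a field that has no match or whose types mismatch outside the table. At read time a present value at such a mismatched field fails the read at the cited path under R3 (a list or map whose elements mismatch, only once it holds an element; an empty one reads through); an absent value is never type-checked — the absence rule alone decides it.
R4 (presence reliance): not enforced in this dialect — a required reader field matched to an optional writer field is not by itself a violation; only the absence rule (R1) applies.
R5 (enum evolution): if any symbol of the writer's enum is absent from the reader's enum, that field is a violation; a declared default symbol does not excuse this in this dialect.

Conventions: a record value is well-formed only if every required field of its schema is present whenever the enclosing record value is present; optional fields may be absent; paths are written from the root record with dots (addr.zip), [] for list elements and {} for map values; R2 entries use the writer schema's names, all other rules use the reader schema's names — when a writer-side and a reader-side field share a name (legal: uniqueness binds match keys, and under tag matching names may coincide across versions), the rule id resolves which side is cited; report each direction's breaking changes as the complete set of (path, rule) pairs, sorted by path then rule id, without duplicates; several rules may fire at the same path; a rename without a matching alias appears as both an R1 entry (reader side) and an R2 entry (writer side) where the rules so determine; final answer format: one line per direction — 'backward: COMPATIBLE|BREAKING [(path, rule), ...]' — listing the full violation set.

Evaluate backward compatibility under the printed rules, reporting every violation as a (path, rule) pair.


backward: BREAKING [(name, R1), (phone, R1), (scores, R1)]

in Event below, arrows point writer -> reader
backward for Event (reader v2, writer v1):
  name: no writer-side match
  channel <- channel (Channel -> Channel, writer optional)
  balance: no writer-side match
  scores <- scores (list<float64> -> list<float64>, writer optional)
  age <- age (int32 -> int32, writer optional)
  score <- score (float32 -> float32, writer required)
  phone <- phone (string -> string, writer optional)
  R1 fires at name
  R1 fires at phone
  R1 fires at scores
  => 3 violation(s): backward is BREAKING for Event
remaining Event differences; none change what is asked:
  field channel in record Event: tag 1 changed to 4 -> inert for the asked Event verdict: nothing fires
  field score in record Event: tag 9 changed to 27 -> inert for the asked Event verdict: nothing fires
  added field balance to record Event: optional float32, tag 32 (in v2 it sits immediately before scores) -> affects forward compatibility only, which is not asked


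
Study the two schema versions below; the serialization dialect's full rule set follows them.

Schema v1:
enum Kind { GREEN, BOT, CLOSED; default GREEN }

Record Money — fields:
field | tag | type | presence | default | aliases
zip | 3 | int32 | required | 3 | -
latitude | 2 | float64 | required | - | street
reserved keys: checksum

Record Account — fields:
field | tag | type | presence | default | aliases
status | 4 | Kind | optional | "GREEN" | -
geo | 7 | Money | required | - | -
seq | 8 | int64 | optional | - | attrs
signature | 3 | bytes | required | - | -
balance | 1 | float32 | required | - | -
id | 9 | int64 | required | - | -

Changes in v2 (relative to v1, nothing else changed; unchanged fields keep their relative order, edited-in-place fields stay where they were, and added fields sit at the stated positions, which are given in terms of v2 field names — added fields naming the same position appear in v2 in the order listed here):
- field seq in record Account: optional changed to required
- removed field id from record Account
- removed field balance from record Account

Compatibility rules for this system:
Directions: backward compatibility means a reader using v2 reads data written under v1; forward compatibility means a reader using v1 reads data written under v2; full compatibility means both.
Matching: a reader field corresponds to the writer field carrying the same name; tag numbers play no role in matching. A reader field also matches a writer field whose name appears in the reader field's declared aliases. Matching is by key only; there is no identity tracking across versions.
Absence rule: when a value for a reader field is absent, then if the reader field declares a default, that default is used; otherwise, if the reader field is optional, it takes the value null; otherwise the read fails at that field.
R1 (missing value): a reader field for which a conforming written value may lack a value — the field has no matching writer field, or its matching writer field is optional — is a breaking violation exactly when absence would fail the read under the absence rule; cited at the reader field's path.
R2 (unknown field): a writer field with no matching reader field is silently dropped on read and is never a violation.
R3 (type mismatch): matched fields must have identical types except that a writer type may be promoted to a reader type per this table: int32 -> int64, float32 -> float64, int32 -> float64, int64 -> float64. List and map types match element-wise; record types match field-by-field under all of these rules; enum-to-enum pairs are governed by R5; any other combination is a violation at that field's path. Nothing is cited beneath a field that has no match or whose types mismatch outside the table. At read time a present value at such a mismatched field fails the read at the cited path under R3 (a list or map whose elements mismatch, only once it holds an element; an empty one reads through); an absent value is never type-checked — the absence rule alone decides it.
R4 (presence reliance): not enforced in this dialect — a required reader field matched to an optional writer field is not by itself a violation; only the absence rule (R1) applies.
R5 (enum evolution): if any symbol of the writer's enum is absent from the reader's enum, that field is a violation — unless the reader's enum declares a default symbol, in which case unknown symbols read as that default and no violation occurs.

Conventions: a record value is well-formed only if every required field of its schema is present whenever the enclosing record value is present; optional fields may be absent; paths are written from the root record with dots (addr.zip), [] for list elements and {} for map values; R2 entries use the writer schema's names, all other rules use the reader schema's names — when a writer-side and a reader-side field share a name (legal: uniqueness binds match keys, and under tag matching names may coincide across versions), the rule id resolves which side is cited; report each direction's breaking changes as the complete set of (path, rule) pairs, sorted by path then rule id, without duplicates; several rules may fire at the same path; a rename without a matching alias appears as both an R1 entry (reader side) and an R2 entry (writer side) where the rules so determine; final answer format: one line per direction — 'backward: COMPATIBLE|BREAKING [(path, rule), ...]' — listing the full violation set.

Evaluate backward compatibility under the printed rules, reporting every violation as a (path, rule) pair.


in Account below, arrows point writer -> reader
backward analysis of Account with v2 as reader and v1 as writer:
  status: Kind -> Kind, writer optional; from status
  geo: Money -> Money, writer required; from geo
  seq: int64 -> int64, writer optional; from seq
  signature: bytes -> bytes, writer required; from signature
  balance (writer side), unknown to reader
  id (writer side), unknown to reader
  geo.zip: int32 -> int32, writer required; from geo.zip
  geo.latitude: float64 -> float64, writer required; from geo.latitude
  rule R1 violated at seq
  => 1 violation(s): backward is BREAKING for Account
the rest of the Account diff is inert for this question:
  removed field id from record Account -> matters only for Account's forward compatibility — outside the asked direction
  removed field balance from record Account -> matters only for Account's forward compatibility — outside the asked direction

backward: BREAKING [(seq, R1)]


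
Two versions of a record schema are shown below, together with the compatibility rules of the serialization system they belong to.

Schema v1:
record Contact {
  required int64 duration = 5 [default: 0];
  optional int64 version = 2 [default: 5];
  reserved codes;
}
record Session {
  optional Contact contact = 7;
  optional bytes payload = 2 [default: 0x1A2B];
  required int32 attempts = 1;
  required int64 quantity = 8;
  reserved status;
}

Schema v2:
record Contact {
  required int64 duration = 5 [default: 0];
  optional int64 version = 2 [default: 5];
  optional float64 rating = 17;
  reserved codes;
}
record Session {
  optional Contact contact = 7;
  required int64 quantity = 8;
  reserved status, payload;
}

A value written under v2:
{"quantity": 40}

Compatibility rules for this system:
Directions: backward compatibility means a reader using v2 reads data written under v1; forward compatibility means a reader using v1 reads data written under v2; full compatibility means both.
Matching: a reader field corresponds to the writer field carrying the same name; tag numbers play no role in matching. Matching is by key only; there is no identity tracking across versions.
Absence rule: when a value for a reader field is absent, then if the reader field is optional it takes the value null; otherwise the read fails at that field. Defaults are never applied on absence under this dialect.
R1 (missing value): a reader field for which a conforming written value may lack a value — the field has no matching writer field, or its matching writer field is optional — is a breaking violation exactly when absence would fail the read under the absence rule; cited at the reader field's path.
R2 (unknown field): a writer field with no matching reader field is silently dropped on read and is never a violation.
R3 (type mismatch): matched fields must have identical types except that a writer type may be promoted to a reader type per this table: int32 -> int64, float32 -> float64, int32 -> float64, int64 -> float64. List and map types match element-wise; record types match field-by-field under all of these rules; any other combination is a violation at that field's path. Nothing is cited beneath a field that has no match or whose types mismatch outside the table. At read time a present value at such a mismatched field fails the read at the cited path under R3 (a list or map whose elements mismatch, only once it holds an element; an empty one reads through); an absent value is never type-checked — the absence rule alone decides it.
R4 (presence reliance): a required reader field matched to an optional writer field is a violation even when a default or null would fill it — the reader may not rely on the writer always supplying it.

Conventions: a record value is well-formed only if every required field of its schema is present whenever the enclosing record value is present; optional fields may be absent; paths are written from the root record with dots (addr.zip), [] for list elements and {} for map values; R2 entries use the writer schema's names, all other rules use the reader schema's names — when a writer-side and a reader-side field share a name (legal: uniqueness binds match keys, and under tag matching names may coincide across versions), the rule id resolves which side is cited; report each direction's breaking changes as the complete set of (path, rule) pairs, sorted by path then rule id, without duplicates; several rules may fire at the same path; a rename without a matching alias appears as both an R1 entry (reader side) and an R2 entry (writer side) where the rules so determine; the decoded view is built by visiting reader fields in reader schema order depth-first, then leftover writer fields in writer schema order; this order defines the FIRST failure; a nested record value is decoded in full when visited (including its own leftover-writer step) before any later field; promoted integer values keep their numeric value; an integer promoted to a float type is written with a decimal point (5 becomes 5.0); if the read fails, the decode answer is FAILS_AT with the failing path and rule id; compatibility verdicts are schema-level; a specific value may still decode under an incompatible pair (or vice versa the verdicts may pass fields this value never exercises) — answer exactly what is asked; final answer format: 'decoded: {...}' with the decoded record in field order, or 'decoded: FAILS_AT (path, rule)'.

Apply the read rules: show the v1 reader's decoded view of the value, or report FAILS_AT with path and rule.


decoded: FAILS_AT (attempts, R1)

the writer's type comes first in each Session pair
decoding the Session value with the v1 reader:
  contact := null (missing; optional => null)
  payload := null (missing; optional => null)
  read fails at attempts under R1 (no fill)
  => FAILS_AT (attempts, R1)
checking off the Session differences that do not matter here:
  added field rating to record Contact: optional float64, tag 17 (in v2 it sits last) -> fires no rule on Session under this dialect and leaves the result unchanged
  removed field payload from record Session (its key "payload" joins the reserved list) -> fires no rule on Session under this dialect and leaves the result unchanged


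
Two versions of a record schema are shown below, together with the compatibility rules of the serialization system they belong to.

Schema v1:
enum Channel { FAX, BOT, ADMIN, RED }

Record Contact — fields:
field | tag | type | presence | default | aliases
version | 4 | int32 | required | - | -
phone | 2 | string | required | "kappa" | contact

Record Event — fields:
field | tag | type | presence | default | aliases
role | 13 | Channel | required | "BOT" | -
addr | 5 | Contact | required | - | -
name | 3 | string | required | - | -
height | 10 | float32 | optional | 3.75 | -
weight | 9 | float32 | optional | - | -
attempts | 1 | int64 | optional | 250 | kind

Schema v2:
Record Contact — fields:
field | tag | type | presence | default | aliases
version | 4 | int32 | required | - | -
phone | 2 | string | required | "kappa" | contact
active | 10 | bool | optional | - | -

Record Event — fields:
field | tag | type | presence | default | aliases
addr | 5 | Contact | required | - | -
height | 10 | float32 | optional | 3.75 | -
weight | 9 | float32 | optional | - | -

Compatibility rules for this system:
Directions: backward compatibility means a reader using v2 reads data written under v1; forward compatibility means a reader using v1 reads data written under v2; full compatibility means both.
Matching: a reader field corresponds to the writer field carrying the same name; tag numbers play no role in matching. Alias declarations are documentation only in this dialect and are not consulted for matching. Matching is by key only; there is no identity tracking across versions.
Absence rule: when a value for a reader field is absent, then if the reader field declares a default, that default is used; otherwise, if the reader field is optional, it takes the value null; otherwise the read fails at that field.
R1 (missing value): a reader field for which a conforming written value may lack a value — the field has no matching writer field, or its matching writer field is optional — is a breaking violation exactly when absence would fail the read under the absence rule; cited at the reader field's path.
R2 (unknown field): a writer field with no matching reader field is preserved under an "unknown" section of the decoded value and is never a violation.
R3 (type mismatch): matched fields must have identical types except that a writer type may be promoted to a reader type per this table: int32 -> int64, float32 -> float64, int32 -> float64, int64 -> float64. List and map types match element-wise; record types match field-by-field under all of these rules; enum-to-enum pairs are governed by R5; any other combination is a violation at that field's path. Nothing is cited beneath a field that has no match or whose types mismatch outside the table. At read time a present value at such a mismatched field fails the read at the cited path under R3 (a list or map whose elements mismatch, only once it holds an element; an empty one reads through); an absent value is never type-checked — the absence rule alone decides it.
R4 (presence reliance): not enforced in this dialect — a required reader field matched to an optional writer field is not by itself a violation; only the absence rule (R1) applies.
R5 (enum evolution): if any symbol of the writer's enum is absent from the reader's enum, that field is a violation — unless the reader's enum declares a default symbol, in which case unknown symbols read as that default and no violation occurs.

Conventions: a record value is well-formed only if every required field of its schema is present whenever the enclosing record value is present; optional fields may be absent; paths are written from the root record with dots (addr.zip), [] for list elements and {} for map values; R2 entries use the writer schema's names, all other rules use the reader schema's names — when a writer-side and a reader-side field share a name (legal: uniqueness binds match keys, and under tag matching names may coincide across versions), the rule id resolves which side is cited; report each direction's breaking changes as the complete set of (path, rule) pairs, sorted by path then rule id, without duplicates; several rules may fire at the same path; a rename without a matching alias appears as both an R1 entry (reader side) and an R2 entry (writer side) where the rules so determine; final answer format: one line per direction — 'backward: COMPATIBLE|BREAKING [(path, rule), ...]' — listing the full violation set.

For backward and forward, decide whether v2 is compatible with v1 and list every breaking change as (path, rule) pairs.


the writer's type comes first in each Event pair
backward analysis of Event with v2 as reader and v1 as writer:
  writer required, Contact -> Contact: reader addr maps from writer addr
  writer optional, float32 -> float32: reader height maps from writer height
  writer optional, float32 -> float32: reader weight maps from writer weight
  writer role: unknown to reader
  writer name: unknown to reader
  writer attempts: unknown to reader
  writer required, int32 -> int32: reader addr.version maps from writer addr.version
  writer required, string -> string: reader addr.phone maps from writer addr.phone
  addr.active has no writer counterpart
  => backward: COMPATIBLE
forward analysis of Event with v1 as reader and v2 as writer:
  role has no writer counterpart
  writer required, Contact -> Contact: reader addr maps from writer addr
  name has no writer counterpart
  writer optional, float32 -> float32: reader height maps from writer height
  writer optional, float32 -> float32: reader weight maps from writer weight
  attempts has no writer counterpart
  writer required, int32 -> int32: reader addr.version maps from writer addr.version
  writer required, string -> string: reader addr.phone maps from writer addr.phone
  writer addr.active: unknown to reader
  rule R1 violated at name
  forward on Event therefore BREAKING (1)

backward: COMPATIBLE []; forward: BREAKING [(name, R1)]
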